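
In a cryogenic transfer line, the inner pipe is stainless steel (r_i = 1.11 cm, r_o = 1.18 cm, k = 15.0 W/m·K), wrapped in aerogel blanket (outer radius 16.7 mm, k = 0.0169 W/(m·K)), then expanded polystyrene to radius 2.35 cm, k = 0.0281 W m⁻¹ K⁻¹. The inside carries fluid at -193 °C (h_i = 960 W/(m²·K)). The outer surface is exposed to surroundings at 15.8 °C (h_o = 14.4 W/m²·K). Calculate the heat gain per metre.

Q' = 36.7 W/m

Resistance network (inner→outer):
  R'_conv,in = 1/(2πr h) = 1/(2π·0.0111·960) = 0.01494 m·K/W
  R'_stainless steel = ln(0.0118/0.0111)/(2πk) = 0.06115/(2π·15.0) = 6.489×10^-4 m·K/W
  R'_aerogel blanket = ln(0.0167/0.0118)/(2πk) = 0.3473/(2π·0.0169) = 3.271 m·K/W
  R'_expanded polystyrene = ln(0.0235/0.0167)/(2πk) = 0.3416/(2π·0.0281) = 1.935 m·K/W
  R'_conv,out = 1/(2πr h) = 1/(2π·0.0235·14.4) = 0.4703 m·K/W
ΣR = 0.01494 + 6.489×10^-4 + 3.271 + 1.935 + 0.4703 = 5.692 m·K/W
Q' = ΔT/ΣR = (-193 °C − 15.8 °C)/5.692 = -36.7 W/m
(Negative Q' ⇒ heat flows inward; heat gain = 36.7 W/m.)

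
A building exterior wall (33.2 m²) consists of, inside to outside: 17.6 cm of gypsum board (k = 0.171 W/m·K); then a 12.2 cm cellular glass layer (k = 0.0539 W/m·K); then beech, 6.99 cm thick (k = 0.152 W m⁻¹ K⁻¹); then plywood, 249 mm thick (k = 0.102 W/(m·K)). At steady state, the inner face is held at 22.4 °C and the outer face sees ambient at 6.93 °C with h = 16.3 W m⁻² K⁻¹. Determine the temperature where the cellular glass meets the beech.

T = 14.3 °C

Resistance network (inner→outer):
  R_gypsum board = L/(kA) = 0.176/(0.171·33.2) = 0.03100 K/W
  R_cellular glass = L/(kA) = 0.122/(0.0539·33.2) = 0.06818 K/W
  R_beech = L/(kA) = 0.0699/(0.152·33.2) = 0.01385 K/W
  R_plywood = L/(kA) = 0.249/(0.102·33.2) = 0.07353 K/W
  R_conv,out = 1/(hA) = 1/(16.3·33.2) = 0.001848 K/W
ΣR = 0.03100 + 0.06818 + 0.01385 + 0.07353 + 0.001848 = 0.1884 K/W
Q = ΔT/ΣR = (22.4 °C − 6.93 °C)/0.1884 = 82.11 W
From the inner boundary to the cellular glass/beech interface, ΣR_partial = 0.09918 K/W.
T_interface = T_in − Q·ΣR_partial = 22.4 °C − (82.11)(0.09918) = 14.3 °C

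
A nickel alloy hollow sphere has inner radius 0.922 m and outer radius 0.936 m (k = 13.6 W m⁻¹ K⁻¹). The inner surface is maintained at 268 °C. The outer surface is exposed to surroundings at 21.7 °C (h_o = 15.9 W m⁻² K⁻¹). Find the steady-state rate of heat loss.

Q = 42400 W

Series thermal resistances, inner to outer:
  R_nickel alloy = (1/0.922 − 1/0.936)/(4πk) = 0.01622/(4π·13.6) = 9.492×10^-5 K/W
  R_conv,out = 1/(4πr²h) = 1/(4π·0.936²·15.9) = 0.005713 K/W
ΣR = 9.492×10^-5 + 0.005713 = 0.005808 K/W
Q = ΔT/ΣR = (268 °C − 21.7 °C)/0.005808 = 42400 W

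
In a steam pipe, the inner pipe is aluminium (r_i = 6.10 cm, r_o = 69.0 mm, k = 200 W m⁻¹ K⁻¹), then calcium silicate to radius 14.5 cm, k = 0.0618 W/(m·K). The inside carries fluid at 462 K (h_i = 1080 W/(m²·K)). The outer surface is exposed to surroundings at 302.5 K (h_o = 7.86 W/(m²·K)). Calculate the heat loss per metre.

Q' = 77.6 W/m

Treat each layer as a resistance in series:
  R'_conv,in = 1/(2πr h) = 1/(2π·0.0610·1080) = 0.002416 m·K/W
  R'_aluminium = ln(0.0690/0.0610)/(2πk) = 0.1232/(2π·200) = 9.807×10^-5 m·K/W
  R'_calcium silicate = ln(0.145/0.0690)/(2πk) = 0.7426/(2π·0.0618) = 1.913 m·K/W
  R'_conv,out = 1/(2πr h) = 1/(2π·0.145·7.86) = 0.1396 m·K/W
ΣR = 0.002416 + 9.807×10^-5 + 1.913 + 0.1396 = 2.055 m·K/W
Q' = ΔT/ΣR = (462 K − 302.5 K)/2.055 = 77.6 W/m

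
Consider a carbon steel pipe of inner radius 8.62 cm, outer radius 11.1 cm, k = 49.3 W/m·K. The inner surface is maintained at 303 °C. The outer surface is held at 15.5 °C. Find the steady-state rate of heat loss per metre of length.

Q' = 352 kW/m

Q' = 2πk·ΔT/ln(r₂/r₁) = 2π × 49.3 × 287.5 / ln(0.111/0.0862) = 3.52×10^5 W/m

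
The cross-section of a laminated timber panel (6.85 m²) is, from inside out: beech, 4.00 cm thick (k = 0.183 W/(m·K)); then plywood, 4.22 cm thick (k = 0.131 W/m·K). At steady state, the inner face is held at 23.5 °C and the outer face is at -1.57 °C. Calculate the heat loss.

Resistance network (inner→outer):
  R_beech = L/(kA) = 0.0400/(0.183·6.85) = 0.03191 K/W
  R_plywood = L/(kA) = 0.0422/(0.131·6.85) = 0.04703 K/W
ΣR = 0.03191 + 0.04703 = 0.07894 K/W
Q = ΔT/ΣR = (23.5 °C − -1.57 °C)/0.07894 = 318 W

Q = 318 W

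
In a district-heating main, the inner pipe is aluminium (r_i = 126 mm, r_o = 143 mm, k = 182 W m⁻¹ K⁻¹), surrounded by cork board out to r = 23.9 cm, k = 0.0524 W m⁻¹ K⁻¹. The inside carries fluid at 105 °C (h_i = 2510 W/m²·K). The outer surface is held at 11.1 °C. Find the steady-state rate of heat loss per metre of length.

Q' = 60.2 W/m

Resistance network (inner→outer):
  R'_conv,in = 1/(2πr h) = 1/(2π·0.126·2510) = 5.032×10^-4 m·K/W
  R'_aluminium = ln(0.143/0.126)/(2πk) = 0.1266/(2π·182) = 1.107×10^-4 m·K/W
  R'_cork board = ln(0.239/0.143)/(2πk) = 0.5136/(2π·0.0524) = 1.560 m·K/W
ΣR = 5.032×10^-4 + 1.107×10^-4 + 1.560 = 1.561 m·K/W
Q' = ΔT/ΣR = (105 °C − 11.1 °C)/1.561 = 60.2 W/m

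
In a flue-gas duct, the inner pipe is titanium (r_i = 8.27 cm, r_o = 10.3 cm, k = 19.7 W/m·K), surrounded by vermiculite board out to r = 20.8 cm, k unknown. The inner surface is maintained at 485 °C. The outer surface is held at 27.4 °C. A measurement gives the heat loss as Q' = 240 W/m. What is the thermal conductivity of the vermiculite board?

ΣR = ΔT/Q' = |485 − 27.4|/240 = 1.907 m·K/W
Known resistances:
  R'_titanium = ln(0.103/0.0827)/(2πk) = 0.2195/(2π·19.7) = 0.001773 m·K/W
R_vermiculite board = ΣR − ΣR_known = 1.907 − 0.001773 = 1.905 m·K/W
ln(r₂/r₁)/(2πk) = 1.905 ⇒ k = 0.7028/(2π·1.905) = 0.0587 W/m·K

k = 0.0587 W/m·K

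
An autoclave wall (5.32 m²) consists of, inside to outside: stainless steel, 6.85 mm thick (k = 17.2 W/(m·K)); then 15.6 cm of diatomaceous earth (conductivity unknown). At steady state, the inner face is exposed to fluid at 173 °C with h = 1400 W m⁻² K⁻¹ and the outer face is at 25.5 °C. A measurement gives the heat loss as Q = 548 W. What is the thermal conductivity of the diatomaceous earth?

ΣR = ΔT/Q = |173 − 25.5|/548 = 0.2692 K/W
Known resistances:
  R_conv,in = 1/(hA) = 1/(1400·5.32) = 1.343×10^-4 K/W
  R_stainless steel = L/(kA) = 0.00685/(17.2·5.32) = 7.486×10^-5 K/W
R_diatomaceous earth = ΣR − ΣR_known = 0.2692 − 2.092×10^-4 = 0.2690 K/W
L/(kA) = 0.2690 ⇒ k = 0.156/(0.2690·5.32) = 0.109 W/m·K

k = 0.109 W/m·K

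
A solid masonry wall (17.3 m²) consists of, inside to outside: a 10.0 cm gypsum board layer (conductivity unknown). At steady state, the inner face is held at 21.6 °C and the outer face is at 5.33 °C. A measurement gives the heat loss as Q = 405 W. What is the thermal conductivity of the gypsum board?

k = 0.144 W/m·K

ΣR = ΔT/Q = |21.6 − 5.33|/405 = 0.04017 K/W
L/(kA) = 0.04017 ⇒ k = 0.100/(0.04017·17.3) = 0.144 W/m·K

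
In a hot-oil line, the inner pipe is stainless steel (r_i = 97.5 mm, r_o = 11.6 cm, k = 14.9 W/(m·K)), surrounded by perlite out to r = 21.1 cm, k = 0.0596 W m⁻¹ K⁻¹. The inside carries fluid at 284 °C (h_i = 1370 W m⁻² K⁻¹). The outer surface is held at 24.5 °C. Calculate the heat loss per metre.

Resistance network (inner→outer):
  R'_conv,in = 1/(2πr h) = 1/(2π·0.0975·1370) = 0.001192 m·K/W
  R'_stainless steel = ln(0.116/0.0975)/(2πk) = 0.1737/(2π·14.9) = 0.001856 m·K/W
  R'_perlite = ln(0.211/0.116)/(2πk) = 0.5983/(2π·0.0596) = 1.598 m·K/W
ΣR = 0.001192 + 0.001856 + 1.598 = 1.601 m·K/W
Q' = ΔT/ΣR = (284 °C − 24.5 °C)/1.601 = 162 W/m

Q' = 162 W/m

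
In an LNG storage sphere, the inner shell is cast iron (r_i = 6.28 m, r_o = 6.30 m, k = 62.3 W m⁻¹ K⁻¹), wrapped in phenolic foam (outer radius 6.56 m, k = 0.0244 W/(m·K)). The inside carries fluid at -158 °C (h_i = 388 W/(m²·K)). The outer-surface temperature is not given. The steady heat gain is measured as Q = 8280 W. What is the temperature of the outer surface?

Sum the resistances:
  R_conv,in = 1/(4πr²h) = 1/(4π·6.28²·388) = 5.200×10^-6 K/W
  R_cast iron = (1/6.28 − 1/6.30)/(4πk) = 5.055×10^-4/(4π·62.3) = 6.457×10^-7 K/W
  R_phenolic foam = (1/6.30 − 1/6.56)/(4πk) = 0.006291/(4π·0.0244) = 0.02052 K/W
ΣR = 0.02052 K/W
ΔT = Q·ΣR = 8280 × 0.02052 = 169.9 K
Heat flows inward, so T_out = T_in + ΔT = -158 + 169.9 = 11.9 °C

T_out = 11.9 °C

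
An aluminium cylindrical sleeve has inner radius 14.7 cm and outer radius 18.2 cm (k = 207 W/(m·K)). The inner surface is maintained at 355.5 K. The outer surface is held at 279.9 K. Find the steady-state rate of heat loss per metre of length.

Q' = 460 kW/m

Q' = 2πk·ΔT/ln(r₂/r₁) = 2π × 207 × 75.6 / ln(0.182/0.147) = 4.60×10^5 W/m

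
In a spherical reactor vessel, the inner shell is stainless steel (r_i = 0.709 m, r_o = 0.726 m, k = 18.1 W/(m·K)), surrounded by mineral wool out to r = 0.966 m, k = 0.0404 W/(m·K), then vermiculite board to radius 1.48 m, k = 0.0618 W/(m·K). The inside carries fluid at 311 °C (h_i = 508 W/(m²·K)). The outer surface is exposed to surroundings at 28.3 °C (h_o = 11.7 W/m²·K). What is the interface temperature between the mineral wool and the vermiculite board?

T = 144 °C

Series thermal resistances, inner to outer:
  R_conv,in = 1/(4πr²h) = 1/(4π·0.709²·508) = 3.116×10^-4 K/W
  R_stainless steel = (1/0.709 − 1/0.726)/(4πk) = 0.03303/(4π·18.1) = 1.452×10^-4 K/W
  R_mineral wool = (1/0.726 − 1/0.966)/(4πk) = 0.3422/(4π·0.0404) = 0.6741 K/W
  R_vermiculite board = (1/0.966 − 1/1.48)/(4πk) = 0.3595/(4π·0.0618) = 0.4629 K/W
  R_conv,out = 1/(4πr²h) = 1/(4π·1.48²·11.7) = 0.003105 K/W
ΣR = 3.116×10^-4 + 1.452×10^-4 + 0.6741 + 0.4629 + 0.003105 = 1.141 K/W
Q = ΔT/ΣR = (311 °C − 28.3 °C)/1.141 = 247.8 W
From the inner boundary to the mineral wool/vermiculite board interface, ΣR_partial = 0.6746 K/W.
T_interface = T_in − Q·ΣR_partial = 311 °C − (247.8)(0.6746) = 144 °C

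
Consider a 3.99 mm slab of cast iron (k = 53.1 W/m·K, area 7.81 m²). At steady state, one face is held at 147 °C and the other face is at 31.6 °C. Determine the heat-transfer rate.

Q = 12000 kW

Q = kA·ΔT/L = 53.1 × 7.81 × |147 °C − 31.6 °C| / 0.00399 = 1.20×10^7 W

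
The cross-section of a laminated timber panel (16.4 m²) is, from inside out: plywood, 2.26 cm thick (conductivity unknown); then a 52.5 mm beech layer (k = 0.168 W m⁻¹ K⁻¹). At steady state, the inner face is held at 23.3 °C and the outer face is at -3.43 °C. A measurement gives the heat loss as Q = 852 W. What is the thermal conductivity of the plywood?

k = 0.112 W/m·K

ΣR = ΔT/Q = |23.3 − -3.43|/852 = 0.03137 K/W
Known resistances:
  R_beech = L/(kA) = 0.0525/(0.168·16.4) = 0.01905 K/W
R_plywood = ΣR − ΣR_known = 0.03137 − 0.01905 = 0.01232 K/W
L/(kA) = 0.01232 ⇒ k = 0.0226/(0.01232·16.4) = 0.112 W/m·K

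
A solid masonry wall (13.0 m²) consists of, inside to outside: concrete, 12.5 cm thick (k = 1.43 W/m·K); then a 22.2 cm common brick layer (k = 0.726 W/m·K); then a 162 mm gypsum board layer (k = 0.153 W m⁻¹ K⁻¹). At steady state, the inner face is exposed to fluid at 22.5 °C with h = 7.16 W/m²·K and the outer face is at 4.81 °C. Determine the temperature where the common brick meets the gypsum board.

Series thermal resistances, inner to outer:
  R_conv,in = 1/(hA) = 1/(7.16·13.0) = 0.01074 K/W
  R_concrete = L/(kA) = 0.125/(1.43·13.0) = 0.006724 K/W
  R_common brick = L/(kA) = 0.222/(0.726·13.0) = 0.02352 K/W
  R_gypsum board = L/(kA) = 0.162/(0.153·13.0) = 0.08145 K/W
ΣR = 0.01074 + 0.006724 + 0.02352 + 0.08145 = 0.1224 K/W
Q = ΔT/ΣR = (22.5 °C − 4.81 °C)/0.1224 = 144.5 W
From the inner boundary to the common brick/gypsum board interface, ΣR_partial = 0.04098 K/W.
T_interface = T_in − Q·ΣR_partial = 22.5 °C − (144.5)(0.04098) = 16.6 °C

T = 16.6 °C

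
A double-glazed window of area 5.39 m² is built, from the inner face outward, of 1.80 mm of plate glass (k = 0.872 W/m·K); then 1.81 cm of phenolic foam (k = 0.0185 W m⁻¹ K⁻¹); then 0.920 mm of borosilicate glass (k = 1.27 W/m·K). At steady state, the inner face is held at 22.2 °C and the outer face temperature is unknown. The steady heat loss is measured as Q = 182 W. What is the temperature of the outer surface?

T_out = -10.9 °C

Sum the resistances:
  R_plate glass = L/(kA) = 0.00180/(0.872·5.39) = 3.830×10^-4 K/W
  R_phenolic foam = L/(kA) = 0.0181/(0.0185·5.39) = 0.1815 K/W
  R_borosilicate glass = L/(kA) = 9.20×10^-4/(1.27·5.39) = 1.344×10^-4 K/W
ΣR = 0.1820 K/W
ΔT = Q·ΣR = 182 × 0.1820 = 33.12 K
Heat flows outward, so T_out = T_in − ΔT = 22.2 − 33.12 = -10.9 °C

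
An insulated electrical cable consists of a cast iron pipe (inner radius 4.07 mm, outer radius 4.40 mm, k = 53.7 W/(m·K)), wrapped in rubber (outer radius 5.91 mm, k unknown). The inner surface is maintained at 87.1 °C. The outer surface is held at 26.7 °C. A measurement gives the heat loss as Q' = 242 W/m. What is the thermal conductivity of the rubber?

k = 0.188 W/m·K

ΣR = ΔT/Q' = |87.1 − 26.7|/242 = 0.2496 m·K/W
Known resistances:
  R'_cast iron = ln(0.00440/0.00407)/(2πk) = 0.07796/(2π·53.7) = 2.311×10^-4 m·K/W
R_rubber = ΣR − ΣR_known = 0.2496 − 2.311×10^-4 = 0.2494 m·K/W
ln(r₂/r₁)/(2πk) = 0.2494 ⇒ k = 0.2950/(2π·0.2494) = 0.188 W/m·K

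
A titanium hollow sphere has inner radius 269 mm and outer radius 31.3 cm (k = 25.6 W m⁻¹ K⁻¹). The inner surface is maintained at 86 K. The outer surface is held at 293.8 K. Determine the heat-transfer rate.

Q = 4πk·ΔT/(1/r₁ − 1/r₂) = 4π × 25.6 × 207.8 / (1/0.269 − 1/0.313) = 1.28×10^5 W

Q = 128 kW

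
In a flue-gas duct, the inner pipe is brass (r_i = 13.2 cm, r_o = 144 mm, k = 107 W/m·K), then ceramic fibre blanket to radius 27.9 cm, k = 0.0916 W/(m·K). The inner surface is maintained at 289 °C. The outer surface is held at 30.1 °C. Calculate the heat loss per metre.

Series thermal resistances, inner to outer:
  R'_brass = ln(0.144/0.132)/(2πk) = 0.08701/(2π·107) = 1.294×10^-4 m·K/W
  R'_ceramic fibre blanket = ln(0.279/0.144)/(2πk) = 0.6614/(2π·0.0916) = 1.149 m·K/W
ΣR = 1.294×10^-4 + 1.149 = 1.149 m·K/W
Q' = ΔT/ΣR = (289 °C − 30.1 °C)/1.149 = 225 W/m

Q' = 225 W/m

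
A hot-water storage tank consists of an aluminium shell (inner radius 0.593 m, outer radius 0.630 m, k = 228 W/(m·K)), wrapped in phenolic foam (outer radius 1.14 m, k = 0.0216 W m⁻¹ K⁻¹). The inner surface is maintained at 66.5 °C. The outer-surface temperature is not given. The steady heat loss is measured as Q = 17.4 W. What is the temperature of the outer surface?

Sum the resistances:
  R_aluminium = (1/0.593 − 1/0.630)/(4πk) = 0.09904/(4π·228) = 3.457×10^-5 K/W
  R_phenolic foam = (1/0.630 − 1/1.14)/(4πk) = 0.7101/(4π·0.0216) = 2.616 K/W
ΣR = 2.616 K/W
ΔT = Q·ΣR = 17.4 × 2.616 = 45.52 K
Heat flows outward, so T_out = T_in − ΔT = 66.5 − 45.52 = 21.0 °C

T_out = 21.0 °C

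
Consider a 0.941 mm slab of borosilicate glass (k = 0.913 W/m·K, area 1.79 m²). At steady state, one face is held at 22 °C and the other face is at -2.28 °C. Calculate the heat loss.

Q = 42.2 kW

Q = kA·ΔT/L = 0.913 × 1.79 × |22 °C − -2.28 °C| / 9.41×10^-4 = 42200 W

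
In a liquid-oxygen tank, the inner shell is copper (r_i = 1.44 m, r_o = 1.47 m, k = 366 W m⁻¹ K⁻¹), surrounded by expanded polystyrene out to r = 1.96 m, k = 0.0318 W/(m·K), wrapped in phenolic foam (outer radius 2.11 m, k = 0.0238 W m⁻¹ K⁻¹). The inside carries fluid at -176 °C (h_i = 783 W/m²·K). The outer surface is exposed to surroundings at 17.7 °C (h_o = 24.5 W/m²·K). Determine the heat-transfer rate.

Treat each layer as a resistance in series:
  R_conv,in = 1/(4πr²h) = 1/(4π·1.44²·783) = 4.901×10^-5 K/W
  R_copper = (1/1.44 − 1/1.47)/(4πk) = 0.01417/(4π·366) = 3.081×10^-6 K/W
  R_expanded polystyrene = (1/1.47 − 1/1.96)/(4πk) = 0.1701/(4π·0.0318) = 0.4256 K/W
  R_phenolic foam = (1/1.96 − 1/2.11)/(4πk) = 0.03627/(4π·0.0238) = 0.1213 K/W
  R_conv,out = 1/(4πr²h) = 1/(4π·2.11²·24.5) = 7.296×10^-4 K/W
ΣR = 4.901×10^-5 + 3.081×10^-6 + 0.4256 + 0.1213 + 7.296×10^-4 = 0.5477 K/W
Q = ΔT/ΣR = (-176 °C − 17.7 °C)/0.5477 = -354 W
(Negative Q ⇒ heat flows inward; heat gain = 354 W.)

Q = 354 W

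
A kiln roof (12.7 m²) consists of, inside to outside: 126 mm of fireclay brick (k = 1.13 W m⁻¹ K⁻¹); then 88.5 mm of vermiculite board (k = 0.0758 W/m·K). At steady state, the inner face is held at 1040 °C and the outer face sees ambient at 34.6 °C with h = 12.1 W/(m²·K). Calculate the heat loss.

Resistance network (inner→outer):
  R_fireclay brick = L/(kA) = 0.126/(1.13·12.7) = 0.008780 K/W
  R_vermiculite board = L/(kA) = 0.0885/(0.0758·12.7) = 0.09193 K/W
  R_conv,out = 1/(hA) = 1/(12.1·12.7) = 0.006507 K/W
ΣR = 0.008780 + 0.09193 + 0.006507 = 0.1072 K/W
Q = ΔT/ΣR = (1040 °C − 34.6 °C)/0.1072 = 9380 W

Q = 9.38 kW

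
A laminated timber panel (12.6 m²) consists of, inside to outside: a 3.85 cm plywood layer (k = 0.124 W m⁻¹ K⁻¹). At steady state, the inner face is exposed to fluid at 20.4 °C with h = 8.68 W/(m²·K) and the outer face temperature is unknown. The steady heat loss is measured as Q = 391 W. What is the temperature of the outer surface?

Series resistances:
  R_conv,in = 1/(hA) = 1/(8.68·12.6) = 0.009143 K/W
  R_plywood = L/(kA) = 0.0385/(0.124·12.6) = 0.02464 K/W
ΣR = 0.03379 K/W
ΔT = Q·ΣR = 391 × 0.03379 = 13.21 K
Heat flows outward, so T_out = T_in − ΔT = 20.4 − 13.21 = 7.19 °C

T_out = 7.19 °C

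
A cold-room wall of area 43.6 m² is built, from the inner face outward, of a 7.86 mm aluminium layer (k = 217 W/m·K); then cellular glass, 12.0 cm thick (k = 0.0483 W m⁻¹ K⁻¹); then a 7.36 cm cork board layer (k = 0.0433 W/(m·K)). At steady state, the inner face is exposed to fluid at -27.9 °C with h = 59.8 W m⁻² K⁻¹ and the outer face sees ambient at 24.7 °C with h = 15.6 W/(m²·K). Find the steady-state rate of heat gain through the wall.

Q = 538 W

Resistance network (inner→outer):
  R_conv,in = 1/(hA) = 1/(59.8·43.6) = 3.835×10^-4 K/W
  R_aluminium = L/(kA) = 0.00786/(217·43.6) = 8.308×10^-7 K/W
  R_cellular glass = L/(kA) = 0.120/(0.0483·43.6) = 0.05698 K/W
  R_cork board = L/(kA) = 0.0736/(0.0433·43.6) = 0.03899 K/W
  R_conv,out = 1/(hA) = 1/(15.6·43.6) = 0.001470 K/W
ΣR = 3.835×10^-4 + 8.308×10^-7 + 0.05698 + 0.03899 + 0.001470 = 0.09782 K/W
Q = ΔT/ΣR = (-27.9 °C − 24.7 °C)/0.09782 = -538 W
(Negative Q ⇒ heat flows inward; heat gain = 538 W.)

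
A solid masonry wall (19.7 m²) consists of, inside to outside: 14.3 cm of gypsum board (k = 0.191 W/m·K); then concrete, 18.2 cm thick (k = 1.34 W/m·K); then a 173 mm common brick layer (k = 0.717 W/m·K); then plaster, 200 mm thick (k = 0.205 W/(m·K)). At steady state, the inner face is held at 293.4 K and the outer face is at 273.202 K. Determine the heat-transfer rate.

Resistance network (inner→outer):
  R_gypsum board = L/(kA) = 0.143/(0.191·19.7) = 0.03800 K/W
  R_concrete = L/(kA) = 0.182/(1.34·19.7) = 0.006894 K/W
  R_common brick = L/(kA) = 0.173/(0.717·19.7) = 0.01225 K/W
  R_plaster = L/(kA) = 0.200/(0.205·19.7) = 0.04952 K/W
ΣR = 0.03800 + 0.006894 + 0.01225 + 0.04952 = 0.1067 K/W
Q = ΔT/ΣR = (293.4 K − 273.202 K)/0.1067 = 189 W

Q = 189 W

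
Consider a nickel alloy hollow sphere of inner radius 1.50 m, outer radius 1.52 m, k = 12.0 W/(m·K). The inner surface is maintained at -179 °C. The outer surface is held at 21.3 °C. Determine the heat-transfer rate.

Q = 4πk·ΔT/(1/r₁ − 1/r₂) = 4π × 12.0 × 200.3 / (1/1.50 − 1/1.52) = 3.44×10^6 W

Q = 3.44×10^6 W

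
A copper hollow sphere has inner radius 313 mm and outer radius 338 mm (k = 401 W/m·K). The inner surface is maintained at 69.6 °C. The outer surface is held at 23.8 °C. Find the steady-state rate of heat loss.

Q = 9.77×10^5 W

Q = 4πk·ΔT/(1/r₁ − 1/r₂) = 4π × 401 × 45.8 / (1/0.313 − 1/0.338) = 9.77×10^5 W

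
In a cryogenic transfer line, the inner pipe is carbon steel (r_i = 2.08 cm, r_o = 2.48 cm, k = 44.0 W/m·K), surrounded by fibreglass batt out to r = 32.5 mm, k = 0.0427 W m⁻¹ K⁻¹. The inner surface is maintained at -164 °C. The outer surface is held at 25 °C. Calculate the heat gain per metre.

Treat each layer as a resistance in series:
  R'_carbon steel = ln(0.0248/0.0208)/(2πk) = 0.1759/(2π·44.0) = 6.362×10^-4 m·K/W
  R'_fibreglass batt = ln(0.0325/0.0248)/(2πk) = 0.2704/(2π·0.0427) = 1.008 m·K/W
ΣR = 6.362×10^-4 + 1.008 = 1.009 m·K/W
Q' = ΔT/ΣR = (-164 °C − 25 °C)/1.009 = -187 W/m
(Negative Q' ⇒ heat flows inward; heat gain = 187 W/m.)

Q' = 187 W/m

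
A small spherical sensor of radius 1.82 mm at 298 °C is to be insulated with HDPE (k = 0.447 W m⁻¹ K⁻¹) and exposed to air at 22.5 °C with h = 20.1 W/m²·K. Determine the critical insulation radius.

r_cr = 4.45 cm

For a sphere, r_cr = 2k_ins/h = 2·0.447/20.1 = 0.0445 m = 4.45 cm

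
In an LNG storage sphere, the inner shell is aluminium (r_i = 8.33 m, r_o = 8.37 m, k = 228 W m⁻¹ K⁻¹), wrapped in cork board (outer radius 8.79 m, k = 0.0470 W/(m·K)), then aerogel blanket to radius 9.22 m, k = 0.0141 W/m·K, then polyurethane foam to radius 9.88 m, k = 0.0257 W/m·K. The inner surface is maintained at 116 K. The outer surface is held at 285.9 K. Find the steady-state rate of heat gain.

Q = 2.74 kW

Resistance network (inner→outer):
  R_aluminium = (1/8.33 − 1/8.37)/(4πk) = 5.737×10^-4/(4π·228) = 2.002×10^-7 K/W
  R_cork board = (1/8.37 − 1/8.79)/(4πk) = 0.005709/(4π·0.0470) = 0.009666 K/W
  R_aerogel blanket = (1/8.79 − 1/9.22)/(4πk) = 0.005306/(4π·0.0141) = 0.02994 K/W
  R_polyurethane foam = (1/9.22 − 1/9.88)/(4πk) = 0.007245/(4π·0.0257) = 0.02243 K/W
ΣR = 2.002×10^-7 + 0.009666 + 0.02994 + 0.02243 = 0.06204 K/W
Q = ΔT/ΣR = (116 K − 285.9 K)/0.06204 = -2740 W
(Negative Q ⇒ heat flows inward; heat gain = 2740 W.)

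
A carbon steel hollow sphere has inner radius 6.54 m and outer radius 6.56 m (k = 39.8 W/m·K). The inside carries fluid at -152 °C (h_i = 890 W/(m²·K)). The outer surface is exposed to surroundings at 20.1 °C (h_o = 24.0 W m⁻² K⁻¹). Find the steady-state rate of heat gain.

Q = 2.15×10^6 W

Series thermal resistances, inner to outer:
  R_conv,in = 1/(4πr²h) = 1/(4π·6.54²·890) = 2.090×10^-6 K/W
  R_carbon steel = (1/6.54 − 1/6.56)/(4πk) = 4.662×10^-4/(4π·39.8) = 9.321×10^-7 K/W
  R_conv,out = 1/(4πr²h) = 1/(4π·6.56²·24.0) = 7.705×10^-5 K/W
ΣR = 2.090×10^-6 + 9.321×10^-7 + 7.705×10^-5 = 8.007×10^-5 K/W
Q = ΔT/ΣR = (-152 °C − 20.1 °C)/8.007×10^-5 = -2.15×10^6 W
(Negative Q ⇒ heat flows inward; heat gain = 2.15×10^6 W.)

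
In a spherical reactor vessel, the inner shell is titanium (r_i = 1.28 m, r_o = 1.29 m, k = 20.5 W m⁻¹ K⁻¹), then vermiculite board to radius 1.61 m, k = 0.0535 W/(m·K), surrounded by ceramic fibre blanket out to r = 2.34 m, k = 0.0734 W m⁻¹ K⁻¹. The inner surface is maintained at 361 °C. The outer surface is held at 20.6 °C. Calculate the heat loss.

Series thermal resistances, inner to outer:
  R_titanium = (1/1.28 − 1/1.29)/(4πk) = 0.006056/(4π·20.5) = 2.351×10^-5 K/W
  R_vermiculite board = (1/1.29 − 1/1.61)/(4πk) = 0.1541/(4π·0.0535) = 0.2292 K/W
  R_ceramic fibre blanket = (1/1.61 − 1/2.34)/(4πk) = 0.1938/(4π·0.0734) = 0.2101 K/W
ΣR = 2.351×10^-5 + 0.2292 + 0.2101 = 0.4393 K/W
Q = ΔT/ΣR = (361 °C − 20.6 °C)/0.4393 = 775 W

Q = 775 W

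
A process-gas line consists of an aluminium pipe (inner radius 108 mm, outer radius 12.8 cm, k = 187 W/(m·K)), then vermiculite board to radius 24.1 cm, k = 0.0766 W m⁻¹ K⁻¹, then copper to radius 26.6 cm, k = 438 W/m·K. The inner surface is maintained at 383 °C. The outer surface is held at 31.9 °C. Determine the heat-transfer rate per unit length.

Q' = 267 W/m

Series thermal resistances, inner to outer:
  R'_aluminium = ln(0.128/0.108)/(2πk) = 0.1699/(2π·187) = 1.446×10^-4 m·K/W
  R'_vermiculite board = ln(0.241/0.128)/(2πk) = 0.6328/(2π·0.0766) = 1.315 m·K/W
  R'_copper = ln(0.266/0.241)/(2πk) = 0.09870/(2π·438) = 3.586×10^-5 m·K/W
ΣR = 1.446×10^-4 + 1.315 + 3.586×10^-5 = 1.315 m·K/W
Q' = ΔT/ΣR = (383 °C − 31.9 °C)/1.315 = 267 W/m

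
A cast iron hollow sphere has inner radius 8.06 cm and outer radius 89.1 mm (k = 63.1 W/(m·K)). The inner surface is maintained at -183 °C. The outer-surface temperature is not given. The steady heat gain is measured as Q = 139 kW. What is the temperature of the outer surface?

Series resistances:
  R_cast iron = (1/0.0806 − 1/0.0891)/(4πk) = 1.184/(4π·63.1) = 0.001493 K/W
ΣR = 0.001493 K/W
ΔT = Q·ΣR = 1.39×10^5 × 0.001493 = 207.5 K
Heat flows inward, so T_out = T_in + ΔT = -183 + 207.5 = 24.5 °C

T_out = 24.5 °C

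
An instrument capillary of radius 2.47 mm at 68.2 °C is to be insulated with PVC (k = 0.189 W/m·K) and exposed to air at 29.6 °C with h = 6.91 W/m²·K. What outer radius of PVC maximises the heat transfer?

r_cr = 2.74 cm

For a cylinder, r_cr = k_ins/h = 0.189/6.91 = 0.0274 m = 2.74 cm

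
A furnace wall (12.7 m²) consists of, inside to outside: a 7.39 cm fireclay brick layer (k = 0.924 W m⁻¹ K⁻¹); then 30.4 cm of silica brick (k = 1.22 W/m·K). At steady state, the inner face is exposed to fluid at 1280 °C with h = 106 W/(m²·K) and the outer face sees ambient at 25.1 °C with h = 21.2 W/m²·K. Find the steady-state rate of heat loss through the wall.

Resistance network (inner→outer):
  R_conv,in = 1/(hA) = 1/(106·12.7) = 7.428×10^-4 K/W
  R_fireclay brick = L/(kA) = 0.0739/(0.924·12.7) = 0.006298 K/W
  R_silica brick = L/(kA) = 0.304/(1.22·12.7) = 0.01962 K/W
  R_conv,out = 1/(hA) = 1/(21.2·12.7) = 0.003714 K/W
ΣR = 7.428×10^-4 + 0.006298 + 0.01962 + 0.003714 = 0.03037 K/W
Q = ΔT/ΣR = (1280 °C − 25.1 °C)/0.03037 = 41300 W

Q = 41300 W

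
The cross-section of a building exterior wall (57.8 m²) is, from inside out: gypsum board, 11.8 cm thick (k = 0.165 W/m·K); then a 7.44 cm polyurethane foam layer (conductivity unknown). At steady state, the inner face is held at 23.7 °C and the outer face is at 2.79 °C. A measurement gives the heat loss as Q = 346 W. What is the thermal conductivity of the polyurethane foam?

ΣR = ΔT/Q = |23.7 − 2.79|/346 = 0.06043 K/W
Known resistances:
  R_gypsum board = L/(kA) = 0.118/(0.165·57.8) = 0.01237 K/W
R_polyurethane foam = ΣR − ΣR_known = 0.06043 − 0.01237 = 0.04806 K/W
L/(kA) = 0.04806 ⇒ k = 0.0744/(0.04806·57.8) = 0.0268 W/m·K

k = 0.0268 W/m·K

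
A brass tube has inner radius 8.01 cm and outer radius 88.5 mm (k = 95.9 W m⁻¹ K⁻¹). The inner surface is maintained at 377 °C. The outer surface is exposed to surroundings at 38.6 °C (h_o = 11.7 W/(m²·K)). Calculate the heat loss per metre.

Q' = 2200 W/m

Resistance network (inner→outer):
  R'_brass = ln(0.0885/0.0801)/(2πk) = 0.09973/(2π·95.9) = 1.655×10^-4 m·K/W
  R'_conv,out = 1/(2πr h) = 1/(2π·0.0885·11.7) = 0.1537 m·K/W
ΣR = 1.655×10^-4 + 0.1537 = 0.1539 m·K/W
Q' = ΔT/ΣR = (377 °C − 38.6 °C)/0.1539 = 2200 W/m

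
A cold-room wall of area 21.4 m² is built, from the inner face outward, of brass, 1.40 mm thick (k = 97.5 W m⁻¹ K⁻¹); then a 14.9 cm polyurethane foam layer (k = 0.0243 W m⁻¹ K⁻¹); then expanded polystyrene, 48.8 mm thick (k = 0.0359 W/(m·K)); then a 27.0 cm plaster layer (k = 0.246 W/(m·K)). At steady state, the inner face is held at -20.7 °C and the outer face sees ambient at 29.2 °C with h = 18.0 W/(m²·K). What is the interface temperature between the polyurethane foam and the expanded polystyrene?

T = 14.7 °C

Series thermal resistances, inner to outer:
  R_brass = L/(kA) = 0.00140/(97.5·21.4) = 6.710×10^-7 K/W
  R_polyurethane foam = L/(kA) = 0.149/(0.0243·21.4) = 0.2865 K/W
  R_expanded polystyrene = L/(kA) = 0.0488/(0.0359·21.4) = 0.06352 K/W
  R_plaster = L/(kA) = 0.270/(0.246·21.4) = 0.05129 K/W
  R_conv,out = 1/(hA) = 1/(18.0·21.4) = 0.002596 K/W
ΣR = 6.710×10^-7 + 0.2865 + 0.06352 + 0.05129 + 0.002596 = 0.4039 K/W
Q = ΔT/ΣR = (-20.7 °C − 29.2 °C)/0.4039 = -123.5 W
From the inner boundary to the polyurethane foam/expanded polystyrene interface, ΣR_partial = 0.2865 K/W.
T_interface = T_in − Q·ΣR_partial = -20.7 °C − (-123.5)(0.2865) = 14.7 °C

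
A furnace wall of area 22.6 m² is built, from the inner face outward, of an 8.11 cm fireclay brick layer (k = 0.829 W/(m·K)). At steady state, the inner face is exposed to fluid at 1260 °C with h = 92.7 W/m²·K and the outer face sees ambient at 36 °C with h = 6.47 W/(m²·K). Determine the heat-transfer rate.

Treat each layer as a resistance in series:
  R_conv,in = 1/(hA) = 1/(92.7·22.6) = 4.773×10^-4 K/W
  R_fireclay brick = L/(kA) = 0.0811/(0.829·22.6) = 0.004329 K/W
  R_conv,out = 1/(hA) = 1/(6.47·22.6) = 0.006839 K/W
ΣR = 4.773×10^-4 + 0.004329 + 0.006839 = 0.01165 K/W
Q = ΔT/ΣR = (1260 °C − 36 °C)/0.01165 = 1.05×10^5 W

Q = 105 kW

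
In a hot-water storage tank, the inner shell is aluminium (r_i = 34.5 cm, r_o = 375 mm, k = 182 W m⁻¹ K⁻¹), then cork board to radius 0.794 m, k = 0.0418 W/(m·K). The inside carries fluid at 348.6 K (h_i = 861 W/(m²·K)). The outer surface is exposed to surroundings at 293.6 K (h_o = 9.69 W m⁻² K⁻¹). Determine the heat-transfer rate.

Resistance network (inner→outer):
  R_conv,in = 1/(4πr²h) = 1/(4π·0.345²·861) = 7.765×10^-4 K/W
  R_aluminium = (1/0.345 − 1/0.375)/(4πk) = 0.2319/(4π·182) = 1.014×10^-4 K/W
  R_cork board = (1/0.375 − 1/0.794)/(4πk) = 1.407/(4π·0.0418) = 2.679 K/W
  R_conv,out = 1/(4πr²h) = 1/(4π·0.794²·9.69) = 0.01303 K/W
ΣR = 7.765×10^-4 + 1.014×10^-4 + 2.679 + 0.01303 = 2.693 K/W
Q = ΔT/ΣR = (348.6 K − 293.6 K)/2.693 = 20.4 W

Q = 20.4 W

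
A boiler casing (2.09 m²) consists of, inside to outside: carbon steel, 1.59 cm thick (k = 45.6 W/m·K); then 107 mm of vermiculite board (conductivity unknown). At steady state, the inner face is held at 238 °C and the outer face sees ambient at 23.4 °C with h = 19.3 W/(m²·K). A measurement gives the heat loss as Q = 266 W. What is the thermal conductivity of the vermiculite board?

ΣR = ΔT/Q = |238 − 23.4|/266 = 0.8068 K/W
Known resistances:
  R_carbon steel = L/(kA) = 0.0159/(45.6·2.09) = 1.668×10^-4 K/W
  R_conv,out = 1/(hA) = 1/(19.3·2.09) = 0.02479 K/W
R_vermiculite board = ΣR − ΣR_known = 0.8068 − 0.02496 = 0.7818 K/W
L/(kA) = 0.7818 ⇒ k = 0.107/(0.7818·2.09) = 0.0655 W/m·K

k = 0.0655 W/m·K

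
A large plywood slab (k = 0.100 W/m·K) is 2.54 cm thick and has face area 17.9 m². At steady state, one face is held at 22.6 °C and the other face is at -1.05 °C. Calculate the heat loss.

Q = kA·ΔT/L = 0.100 × 17.9 × |22.6 °C − -1.05 °C| / 0.0254 = 1670 W

Q = 1670 W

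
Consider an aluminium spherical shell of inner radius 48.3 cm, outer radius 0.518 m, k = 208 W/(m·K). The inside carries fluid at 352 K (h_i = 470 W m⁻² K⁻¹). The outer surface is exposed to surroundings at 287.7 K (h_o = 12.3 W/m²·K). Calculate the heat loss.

Q = 2.58 kW

Series thermal resistances, inner to outer:
  R_conv,in = 1/(4πr²h) = 1/(4π·0.483²·470) = 7.258×10^-4 K/W
  R_aluminium = (1/0.483 − 1/0.518)/(4πk) = 0.1399/(4π·208) = 5.352×10^-5 K/W
  R_conv,out = 1/(4πr²h) = 1/(4π·0.518²·12.3) = 0.02411 K/W
ΣR = 7.258×10^-4 + 5.352×10^-5 + 0.02411 = 0.02489 K/W
Q = ΔT/ΣR = (352 K − 287.7 K)/0.02489 = 2580 W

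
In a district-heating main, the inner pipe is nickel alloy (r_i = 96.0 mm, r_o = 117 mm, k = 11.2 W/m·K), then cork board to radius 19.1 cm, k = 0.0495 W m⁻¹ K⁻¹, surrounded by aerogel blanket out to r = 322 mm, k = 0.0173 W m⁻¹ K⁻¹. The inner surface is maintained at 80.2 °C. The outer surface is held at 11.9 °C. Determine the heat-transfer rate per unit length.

Q' = 10.7 W/m

Treat each layer as a resistance in series:
  R'_nickel alloy = ln(0.117/0.0960)/(2πk) = 0.1978/(2π·11.2) = 0.002811 m·K/W
  R'_cork board = ln(0.191/0.117)/(2πk) = 0.4901/(2π·0.0495) = 1.576 m·K/W
  R'_aerogel blanket = ln(0.322/0.191)/(2πk) = 0.5223/(2π·0.0173) = 4.805 m·K/W
ΣR = 0.002811 + 1.576 + 4.805 = 6.384 m·K/W
Q' = ΔT/ΣR = (80.2 °C − 11.9 °C)/6.384 = 10.7 W/m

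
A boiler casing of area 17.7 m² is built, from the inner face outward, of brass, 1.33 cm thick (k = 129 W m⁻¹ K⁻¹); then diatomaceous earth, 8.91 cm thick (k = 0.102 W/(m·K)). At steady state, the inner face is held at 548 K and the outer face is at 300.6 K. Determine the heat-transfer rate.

Treat each layer as a resistance in series:
  R_brass = L/(kA) = 0.0133/(129·17.7) = 5.825×10^-6 K/W
  R_diatomaceous earth = L/(kA) = 0.0891/(0.102·17.7) = 0.04935 K/W
ΣR = 5.825×10^-6 + 0.04935 = 0.04936 K/W
Q = ΔT/ΣR = (548 K − 300.6 K)/0.04936 = 5010 W

Q = 5.01 kW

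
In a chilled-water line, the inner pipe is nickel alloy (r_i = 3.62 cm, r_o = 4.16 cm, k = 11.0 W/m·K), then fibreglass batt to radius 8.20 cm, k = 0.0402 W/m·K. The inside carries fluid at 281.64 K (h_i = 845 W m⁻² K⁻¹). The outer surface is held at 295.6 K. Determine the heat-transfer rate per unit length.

Q' = 5.18 W/m

Resistance network (inner→outer):
  R'_conv,in = 1/(2πr h) = 1/(2π·0.0362·845) = 0.005203 m·K/W
  R'_nickel alloy = ln(0.0416/0.0362)/(2πk) = 0.1390/(2π·11.0) = 0.002012 m·K/W
  R'_fibreglass batt = ln(0.0820/0.0416)/(2πk) = 0.6786/(2π·0.0402) = 2.687 m·K/W
ΣR = 0.005203 + 0.002012 + 2.687 = 2.694 m·K/W
Q' = ΔT/ΣR = (281.64 K − 295.6 K)/2.694 = -5.18 W/m
(Negative Q' ⇒ heat flows inward; heat gain = 5.18 W/m.)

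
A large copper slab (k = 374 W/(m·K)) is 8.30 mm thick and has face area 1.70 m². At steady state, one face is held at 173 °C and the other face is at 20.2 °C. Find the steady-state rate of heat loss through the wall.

Q = kA·ΔT/L = 374 × 1.70 × |173 °C − 20.2 °C| / 0.00830 = 1.17×10^7 W

Q = 1.17×10^7 W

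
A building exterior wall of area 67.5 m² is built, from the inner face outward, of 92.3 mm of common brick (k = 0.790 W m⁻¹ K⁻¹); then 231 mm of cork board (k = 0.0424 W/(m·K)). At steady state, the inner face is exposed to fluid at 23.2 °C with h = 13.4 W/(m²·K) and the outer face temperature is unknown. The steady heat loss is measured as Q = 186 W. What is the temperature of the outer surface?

T_out = 7.66 °C

Sum the resistances:
  R_conv,in = 1/(hA) = 1/(13.4·67.5) = 0.001106 K/W
  R_common brick = L/(kA) = 0.0923/(0.790·67.5) = 0.001731 K/W
  R_cork board = L/(kA) = 0.231/(0.0424·67.5) = 0.08071 K/W
ΣR = 0.08355 K/W
ΔT = Q·ΣR = 186 × 0.08355 = 15.54 K
Heat flows outward, so T_out = T_in − ΔT = 23.2 − 15.54 = 7.66 °C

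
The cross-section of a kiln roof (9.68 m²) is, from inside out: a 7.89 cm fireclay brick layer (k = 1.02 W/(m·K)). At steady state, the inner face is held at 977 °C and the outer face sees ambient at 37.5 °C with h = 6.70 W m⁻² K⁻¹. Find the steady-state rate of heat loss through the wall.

Q = 40.1 kW

Resistance network (inner→outer):
  R_fireclay brick = L/(kA) = 0.0789/(1.02·9.68) = 0.007991 K/W
  R_conv,out = 1/(hA) = 1/(6.70·9.68) = 0.01542 K/W
ΣR = 0.007991 + 0.01542 = 0.02341 K/W
Q = ΔT/ΣR = (977 °C − 37.5 °C)/0.02341 = 40100 W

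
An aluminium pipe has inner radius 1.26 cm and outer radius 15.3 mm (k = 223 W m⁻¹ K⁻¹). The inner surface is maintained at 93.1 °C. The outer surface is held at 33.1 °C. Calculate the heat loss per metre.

Q' = 4.33×10^5 W/m

Q' = 2πk·ΔT/ln(r₂/r₁) = 2π × 223 × 60 / ln(0.0153/0.0126) = 4.33×10^5 W/m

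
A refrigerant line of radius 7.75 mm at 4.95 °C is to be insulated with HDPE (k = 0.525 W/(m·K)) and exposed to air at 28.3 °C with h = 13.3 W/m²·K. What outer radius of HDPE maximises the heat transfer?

For a cylinder, r_cr = k_ins/h = 0.525/13.3 = 0.0395 m = 3.95 cm

r_cr = 3.95 cm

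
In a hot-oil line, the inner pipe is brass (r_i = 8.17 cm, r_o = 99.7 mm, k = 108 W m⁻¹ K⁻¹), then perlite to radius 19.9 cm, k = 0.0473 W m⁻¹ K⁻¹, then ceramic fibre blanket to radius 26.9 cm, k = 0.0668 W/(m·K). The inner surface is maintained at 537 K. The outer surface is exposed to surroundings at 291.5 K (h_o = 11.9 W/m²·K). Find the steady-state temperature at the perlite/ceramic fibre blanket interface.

Treat each layer as a resistance in series:
  R'_brass = ln(0.0997/0.0817)/(2πk) = 0.1991/(2π·108) = 2.934×10^-4 m·K/W
  R'_perlite = ln(0.199/0.0997)/(2πk) = 0.6911/(2π·0.0473) = 2.326 m·K/W
  R'_ceramic fibre blanket = ln(0.269/0.199)/(2πk) = 0.3014/(2π·0.0668) = 0.7181 m·K/W
  R'_conv,out = 1/(2πr h) = 1/(2π·0.269·11.9) = 0.04972 m·K/W
ΣR = 2.934×10^-4 + 2.326 + 0.7181 + 0.04972 = 3.094 m·K/W
Q' = ΔT/ΣR = (537 K − 291.5 K)/3.094 = 79.35 W/m
From the inner boundary to the perlite/ceramic fibre blanket interface, ΣR_partial = 2.326 m·K/W.
T_interface = T_in − Q'·ΣR_partial = 537 K − (79.35)(2.326) = 352.4 K

T = 352.4 K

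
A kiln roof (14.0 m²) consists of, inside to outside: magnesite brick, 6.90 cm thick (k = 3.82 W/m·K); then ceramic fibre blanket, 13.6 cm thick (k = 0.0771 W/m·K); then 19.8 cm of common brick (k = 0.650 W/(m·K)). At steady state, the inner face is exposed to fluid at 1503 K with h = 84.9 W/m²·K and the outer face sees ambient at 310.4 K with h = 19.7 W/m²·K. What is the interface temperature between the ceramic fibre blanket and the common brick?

T = 508 K

Resistance network (inner→outer):
  R_conv,in = 1/(hA) = 1/(84.9·14.0) = 8.413×10^-4 K/W
  R_magnesite brick = L/(kA) = 0.0690/(3.82·14.0) = 0.001290 K/W
  R_ceramic fibre blanket = L/(kA) = 0.136/(0.0771·14.0) = 0.1260 K/W
  R_common brick = L/(kA) = 0.198/(0.650·14.0) = 0.02176 K/W
  R_conv,out = 1/(hA) = 1/(19.7·14.0) = 0.003626 K/W
ΣR = 8.413×10^-4 + 0.001290 + 0.1260 + 0.02176 + 0.003626 = 0.1535 K/W
Q = ΔT/ΣR = (1503 K − 310.4 K)/0.1535 = 7769 W
From the inner boundary to the ceramic fibre blanket/common brick interface, ΣR_partial = 0.1281 K/W.
T_interface = T_in − Q·ΣR_partial = 1503 K − (7769)(0.1281) = 508 K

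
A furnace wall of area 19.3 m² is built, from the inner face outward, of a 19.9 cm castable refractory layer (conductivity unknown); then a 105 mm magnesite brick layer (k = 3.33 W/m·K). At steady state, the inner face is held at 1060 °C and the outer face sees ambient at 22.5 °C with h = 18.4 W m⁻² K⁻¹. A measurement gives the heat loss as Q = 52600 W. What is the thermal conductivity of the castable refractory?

ΣR = ΔT/Q = |1060 − 22.5|/52600 = 0.01972 K/W
Known resistances:
  R_magnesite brick = L/(kA) = 0.105/(3.33·19.3) = 0.001634 K/W
  R_conv,out = 1/(hA) = 1/(18.4·19.3) = 0.002816 K/W
R_castable refractory = ΣR − ΣR_known = 0.01972 − 0.004450 = 0.01527 K/W
L/(kA) = 0.01527 ⇒ k = 0.199/(0.01527·19.3) = 0.675 W/m·K

k = 0.675 W/m·K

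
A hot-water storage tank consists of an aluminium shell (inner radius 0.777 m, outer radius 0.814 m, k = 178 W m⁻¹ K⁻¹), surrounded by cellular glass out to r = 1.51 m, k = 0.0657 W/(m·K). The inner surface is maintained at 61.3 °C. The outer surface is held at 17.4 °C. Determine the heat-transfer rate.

Treat each layer as a resistance in series:
  R_aluminium = (1/0.777 − 1/0.814)/(4πk) = 0.05850/(4π·178) = 2.615×10^-5 K/W
  R_cellular glass = (1/0.814 − 1/1.51)/(4πk) = 0.5662/(4π·0.0657) = 0.6859 K/W
ΣR = 2.615×10^-5 + 0.6859 = 0.6859 K/W
Q = ΔT/ΣR = (61.3 °C − 17.4 °C)/0.6859 = 64.0 W

Q = 64.0 W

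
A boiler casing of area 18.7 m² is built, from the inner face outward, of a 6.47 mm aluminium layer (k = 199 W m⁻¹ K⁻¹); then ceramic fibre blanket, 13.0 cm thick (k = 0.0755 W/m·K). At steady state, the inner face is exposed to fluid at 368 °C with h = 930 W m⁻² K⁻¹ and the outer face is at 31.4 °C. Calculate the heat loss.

Q = 3.65 kW

Series thermal resistances, inner to outer:
  R_conv,in = 1/(hA) = 1/(930·18.7) = 5.750×10^-5 K/W
  R_aluminium = L/(kA) = 0.00647/(199·18.7) = 1.739×10^-6 K/W
  R_ceramic fibre blanket = L/(kA) = 0.130/(0.0755·18.7) = 0.09208 K/W
ΣR = 5.750×10^-5 + 1.739×10^-6 + 0.09208 = 0.09214 K/W
Q = ΔT/ΣR = (368 °C − 31.4 °C)/0.09214 = 3650 W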